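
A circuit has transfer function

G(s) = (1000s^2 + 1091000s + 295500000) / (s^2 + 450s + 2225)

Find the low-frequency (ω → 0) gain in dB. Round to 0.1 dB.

G(0) = 295500000 / 2225 ≈ 1.3281e+05
20 log₁₀(1.3281e+05) ≈ 102.46 dB

102.5 dB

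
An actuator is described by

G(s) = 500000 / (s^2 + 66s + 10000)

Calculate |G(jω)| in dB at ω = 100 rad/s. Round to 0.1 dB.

At s = jω = j100:
quadratic: (j100)² + 66·j100 + 10000 = 0 + j6600 → |·| ≈ 6600, ∠ ≈ 90.00°
|G| = 500000 / 6600 ≈ 75.758
Gain = 20 log₁₀(75.758) ≈ 37.59 dB

37.6 dB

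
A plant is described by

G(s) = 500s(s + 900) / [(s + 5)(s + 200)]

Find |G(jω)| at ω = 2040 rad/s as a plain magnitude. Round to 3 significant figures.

544

At s = jω = j2040:
zero (s+900): 900 + j2040 → |·| = √(900²+2040²) = √4971600 ≈ 2229.7, ∠ = arctan(2040/900) ≈ 66.19°
zero at origin: s = j2040 → |·| = 2040, ∠ = 90.00°
pole (s+5): 5 + j2040 → |·| = √(5²+2040²) = √4161625 ≈ 2040, ∠ = arctan(2040/5) ≈ 89.86°
pole (s+200): 200 + j2040 → |·| = √(200²+2040²) = √4201600 ≈ 2049.8, ∠ = arctan(2040/200) ≈ 84.40°
|G| = 500 · 4.5486e+06 / 4.1816e+06 ≈ 543.88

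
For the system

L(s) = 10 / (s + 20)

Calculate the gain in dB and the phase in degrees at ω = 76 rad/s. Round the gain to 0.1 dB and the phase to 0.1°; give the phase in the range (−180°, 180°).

-17.9 dB, -75.3°

At s = jω = j76:
pole (s+20): 20 + j76 → |·| = √(20²+76²) = √6176 ≈ 78.588, ∠ = arctan(76/20) ≈ 75.26°
|L| = 10 / 78.588 ≈ 0.12725
Gain = 20 log₁₀(0.12725) ≈ -17.91 dB
∠L = 0.00° − 75.26° = -75.26°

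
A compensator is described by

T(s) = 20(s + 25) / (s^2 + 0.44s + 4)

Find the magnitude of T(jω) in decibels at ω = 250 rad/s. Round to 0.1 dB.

-21.9 dB

At s = jω = j250:
zero (s+25): 25 + j250 → |·| = √(25²+250²) = √63125 ≈ 251.25, ∠ = arctan(250/25) ≈ 84.29°
quadratic: (j250)² + 0.44·j250 + 4 = -62496 + j110 → |·| ≈ 62496, ∠ ≈ 179.90°
|T| = 20 · 251.25 / 62496 ≈ 0.080405
Gain = 20 log₁₀(0.080405) ≈ -21.89 dB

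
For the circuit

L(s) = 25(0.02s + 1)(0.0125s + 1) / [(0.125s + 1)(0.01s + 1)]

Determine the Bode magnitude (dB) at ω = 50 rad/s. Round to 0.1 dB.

15.4 dB

At ω = 50 rad/s:
zero (1 + j50·0.02) = 1 + j1 → |·| ≈ 1.4142, ∠ ≈ 45.00°
zero (1 + j50·0.0125) = 1 + j0.625 → |·| ≈ 1.1792, ∠ ≈ 32.01°
pole (1 + j50·0.125) = 1 + j6.25 → |·| ≈ 6.3295, ∠ ≈ 80.91°
pole (1 + j50·0.01) = 1 + j0.5 → |·| ≈ 1.118, ∠ ≈ 26.57°
|L| = 25 · 1.4142 · 1.1792 / (6.3295 · 1.118) ≈ 5.8915
Gain = 20 log₁₀(5.8915) ≈ 15.40 dB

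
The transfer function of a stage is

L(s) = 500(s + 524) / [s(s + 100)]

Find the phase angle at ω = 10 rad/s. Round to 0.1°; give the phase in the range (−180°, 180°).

At s = jω = j10:
zero (s+524): 524 + j10 → |·| = √(524²+10²) = √274676 ≈ 524.1, ∠ = arctan(10/524) ≈ 1.09°
pole (s+100): 100 + j10 → |·| = √(100²+10²) = √10100 ≈ 100.5, ∠ = arctan(10/100) ≈ 5.71°
pole at origin: |s| = 10, ∠ = 90.00° (in denominator)
∠L = 1.09° − 95.71° = -94.62°

-94.6°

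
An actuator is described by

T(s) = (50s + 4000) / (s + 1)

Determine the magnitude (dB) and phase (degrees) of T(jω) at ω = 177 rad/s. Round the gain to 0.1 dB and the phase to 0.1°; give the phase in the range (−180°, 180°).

Substitute s = j177:
Numerator: 50(j177) + 4000 = 4000 + j8850
Denominator: (j177) + 1 = 1 + j177
|N| = √(4000² + 8850²) ≈ 9712, ∠N ≈ 65.68°
|D| = √(1² + 177²) ≈ 177, ∠D ≈ 89.68°
|T| = 9712 / 177 ≈ 54.87
Gain = 20 log₁₀(54.87) ≈ 34.79 dB
∠T = 65.68° − 89.68° = -24.00°

34.8 dB, -24.0°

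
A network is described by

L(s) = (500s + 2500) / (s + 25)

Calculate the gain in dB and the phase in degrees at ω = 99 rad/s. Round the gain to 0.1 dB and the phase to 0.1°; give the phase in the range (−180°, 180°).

Substitute s = j99:
Numerator: 500(j99) + 2500 = 2500 + j49500
Denominator: (j99) + 25 = 25 + j99
|N| = √(2500² + 49500²) ≈ 49563, ∠N ≈ 87.11°
|D| = √(25² + 99²) ≈ 102.11, ∠D ≈ 75.83°
|L| = 49563 / 102.11 ≈ 485.39
Gain = 20 log₁₀(485.39) ≈ 53.72 dB
∠L = 87.11° − 75.83° = 11.28°

53.7 dB, 11.3°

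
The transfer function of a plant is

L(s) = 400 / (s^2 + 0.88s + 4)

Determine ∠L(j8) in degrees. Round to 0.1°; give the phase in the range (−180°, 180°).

-173.3°

At s = jω = j8:
quadratic: (j8)² + 0.88·j8 + 4 = -60 + j7.04 → |·| ≈ 60.412, ∠ ≈ 173.31°
∠L = 0.00° − 173.31° = -173.31°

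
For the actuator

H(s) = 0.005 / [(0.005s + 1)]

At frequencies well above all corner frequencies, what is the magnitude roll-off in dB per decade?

-20 dB/decade

Each pole contributes −20 dB/decade at high frequency; each zero contributes +20 dB/decade.
Net: 0 zero(s) − 1 pole(s) → -20 dB/decade.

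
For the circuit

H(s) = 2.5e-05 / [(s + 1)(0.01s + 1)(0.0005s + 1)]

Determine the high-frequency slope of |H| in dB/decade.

Each pole contributes −20 dB/decade at high frequency; each zero contributes +20 dB/decade.
Net: 0 zero(s) − 3 pole(s) → -60 dB/decade.

-60 dB/decade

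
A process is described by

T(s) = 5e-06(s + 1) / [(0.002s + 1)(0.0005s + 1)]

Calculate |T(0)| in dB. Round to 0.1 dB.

T(0) = 5e-06 · 1 / 1 = 5e-06
20 log₁₀(5e-06) ≈ -106.02 dB

-106.0 dB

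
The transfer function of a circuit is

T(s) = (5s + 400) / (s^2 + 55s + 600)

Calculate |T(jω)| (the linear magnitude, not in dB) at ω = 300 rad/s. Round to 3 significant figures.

Substitute s = j300:
Numerator: 5(j300) + 400 = 400 + j1500
Denominator: (j300)^2 + 55(j300) + 600 = -89400 + j16500
|N| = √(400² + 1500²) ≈ 1552.4, ∠N ≈ 75.07°
|D| = √(89400² + 16500²) ≈ 90910, ∠D ≈ 169.54°
|T| = 1552.4 / 90910 ≈ 0.017076

0.0171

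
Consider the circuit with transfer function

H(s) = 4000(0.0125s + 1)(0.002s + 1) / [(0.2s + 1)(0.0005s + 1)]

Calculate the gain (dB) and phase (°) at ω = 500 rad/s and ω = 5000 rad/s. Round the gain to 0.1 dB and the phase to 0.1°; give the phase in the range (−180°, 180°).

At ω = 500 rad/s:
zero (1 + j500·0.0125) = 1 + j6.25 → |·| ≈ 6.3295, ∠ ≈ 80.91°
zero (1 + j500·0.002) = 1 + j1 → |·| ≈ 1.4142, ∠ ≈ 45.00°
pole (1 + j500·0.2) = 1 + j100 → |·| ≈ 100, ∠ ≈ 89.43°
pole (1 + j500·0.0005) = 1 + j0.25 → |·| ≈ 1.0308, ∠ ≈ 14.04°
|H| = 4000 · 6.3295 · 1.4142 / (100 · 1.0308) ≈ 347.35
Gain = 20 log₁₀(347.35) ≈ 50.82 dB
∠H = (80.91° + 45.00°) − (89.43° + 14.04°) = 22.44°

At ω = 5000 rad/s:
zero (1 + j5000·0.0125) = 1 + j62.5 → |·| ≈ 62.508, ∠ ≈ 89.08°
zero (1 + j5000·0.002) = 1 + j10 → |·| ≈ 10.05, ∠ ≈ 84.29°
pole (1 + j5000·0.2) = 1 + j1000 → |·| ≈ 1000, ∠ ≈ 89.94°
pole (1 + j5000·0.0005) = 1 + j2.5 → |·| ≈ 2.6926, ∠ ≈ 68.20°
|H| = 4000 · 62.508 · 10.05 / (1000 · 2.6926) ≈ 933.23
Gain = 20 log₁₀(933.23) ≈ 59.40 dB
∠H = (89.08° + 84.29°) − (89.94° + 68.20°) = 15.23°

ω = 500: 50.8 dB, 22.4°; ω = 5000: 59.4 dB, 15.2°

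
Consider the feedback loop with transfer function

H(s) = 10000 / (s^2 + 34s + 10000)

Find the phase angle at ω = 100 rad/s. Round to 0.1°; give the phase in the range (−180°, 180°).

At s = jω = j100:
quadratic: (j100)² + 34·j100 + 10000 = 0 + j3400 → |·| ≈ 3400, ∠ ≈ 90.00°
∠H = 0.00° − 90.00° = -90.00°

-90.0°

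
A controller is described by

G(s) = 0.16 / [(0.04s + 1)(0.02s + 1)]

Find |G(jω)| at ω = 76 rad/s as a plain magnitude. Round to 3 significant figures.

At ω = 76 rad/s:
pole (1 + j76·0.04) = 1 + j3.04 → |·| ≈ 3.2002, ∠ ≈ 71.79°
pole (1 + j76·0.02) = 1 + j1.52 → |·| ≈ 1.8195, ∠ ≈ 56.66°
|G| = 0.16 · 1 / (3.2002 · 1.8195) ≈ 0.027478

0.0275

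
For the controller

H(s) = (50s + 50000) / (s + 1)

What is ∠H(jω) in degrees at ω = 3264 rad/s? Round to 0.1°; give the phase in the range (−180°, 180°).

-17.0°

Substitute s = j3264:
Numerator: 50(j3264) + 50000 = 50000 + j163200
Denominator: (j3264) + 1 = 1 + j3264
|N| = √(50000² + 163200²) ≈ 1.7069e+05, ∠N ≈ 72.97°
|D| = √(1² + 3264²) ≈ 3264, ∠D ≈ 89.98°
∠H = 72.97° − 89.98° = -17.01°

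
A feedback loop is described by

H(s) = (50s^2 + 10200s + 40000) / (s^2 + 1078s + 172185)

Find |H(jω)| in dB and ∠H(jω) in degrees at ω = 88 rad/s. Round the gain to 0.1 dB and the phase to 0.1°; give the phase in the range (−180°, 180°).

Substitute s = j88:
Numerator: 50(j88)^2 + 10200(j88) + 40000 = -347200 + j897600
Denominator: (j88)^2 + 1078(j88) + 172185 = 164441 + j94864
|N| = √(347200² + 897600²) ≈ 9.6241e+05, ∠N ≈ 111.15°
|D| = √(164441² + 94864²) ≈ 1.8984e+05, ∠D ≈ 29.98°
|H| = 9.6241e+05 / 1.8984e+05 ≈ 5.0696
Gain = 20 log₁₀(5.0696) ≈ 14.10 dB
∠H = 111.15° − 29.98° = 81.17°

14.1 dB, 81.2°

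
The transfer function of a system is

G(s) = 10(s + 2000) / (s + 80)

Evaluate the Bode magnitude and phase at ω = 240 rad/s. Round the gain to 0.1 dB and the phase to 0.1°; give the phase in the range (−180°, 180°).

At s = jω = j240:
zero (s+2000): 2000 + j240 → |·| = √(2000²+240²) = √4057600 ≈ 2014.3, ∠ = arctan(240/2000) ≈ 6.84°
pole (s+80): 80 + j240 → |·| = √(80²+240²) = √64000 ≈ 252.98, ∠ = arctan(240/80) ≈ 71.57°
|G| = 10 · 2014.3 / 252.98 ≈ 79.623
Gain = 20 log₁₀(79.623) ≈ 38.02 dB
∠G = 6.84° − 71.57° = -64.73°

38.0 dB, -64.7°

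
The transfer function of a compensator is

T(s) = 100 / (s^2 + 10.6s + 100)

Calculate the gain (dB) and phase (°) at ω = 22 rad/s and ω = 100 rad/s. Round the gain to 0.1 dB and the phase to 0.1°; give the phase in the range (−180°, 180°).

ω = 22: -13.1 dB, -148.7°; ω = 100: -40.0 dB, -173.9°

At s = jω = j22:
quadratic: (j22)² + 10.6·j22 + 100 = -384 + j233.2 → |·| ≈ 449.26, ∠ ≈ 148.73°
|T| = 100 / 449.26 ≈ 0.22259
Gain = 20 log₁₀(0.22259) ≈ -13.05 dB
∠T = 0.00° − 148.73° = -148.73°

At s = jω = j100:
quadratic: (j100)² + 10.6·j100 + 100 = -9900 + j1060 → |·| ≈ 9956.6, ∠ ≈ 173.89°
|T| = 100 / 9956.6 ≈ 0.010044
Gain = 20 log₁₀(0.010044) ≈ -39.96 dB
∠T = 0.00° − 173.89° = -173.89°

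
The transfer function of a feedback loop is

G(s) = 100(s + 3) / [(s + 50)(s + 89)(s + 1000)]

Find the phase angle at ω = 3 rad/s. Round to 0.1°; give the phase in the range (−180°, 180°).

At s = jω = j3:
zero (s+3): 3 + j3 → |·| = √(3²+3²) = √18 ≈ 4.2426, ∠ = arctan(3/3) ≈ 45.00°
pole (s+50): 50 + j3 → |·| = √(50²+3²) = √2509 ≈ 50.09, ∠ = arctan(3/50) ≈ 3.43°
pole (s+89): 89 + j3 → |·| = √(89²+3²) = √7930 ≈ 89.051, ∠ = arctan(3/89) ≈ 1.93°
pole (s+1000): 1000 + j3 → |·| = √(1000²+3²) = √1000009 ≈ 1000, ∠ = arctan(3/1000) ≈ 0.17°
∠G = 45.00° − 5.53° = 39.47°

39.5°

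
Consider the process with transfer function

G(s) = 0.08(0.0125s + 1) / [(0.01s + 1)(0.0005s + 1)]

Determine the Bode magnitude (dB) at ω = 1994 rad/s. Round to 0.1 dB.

At ω = 1994 rad/s:
zero (1 + j1994·0.0125) = 1 + j24.925 → |·| ≈ 24.945, ∠ ≈ 87.70°
pole (1 + j1994·0.01) = 1 + j19.94 → |·| ≈ 19.965, ∠ ≈ 87.13°
pole (1 + j1994·0.0005) = 1 + j0.997 → |·| ≈ 1.4121, ∠ ≈ 44.91°
|G| = 0.08 · 24.945 / (19.965 · 1.4121) ≈ 0.070785
Gain = 20 log₁₀(0.070785) ≈ -23.00 dB

-23.0 dB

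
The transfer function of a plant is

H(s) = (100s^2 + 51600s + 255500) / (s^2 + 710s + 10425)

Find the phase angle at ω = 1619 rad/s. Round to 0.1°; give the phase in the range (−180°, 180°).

Substitute s = j1619:
Numerator: 100(j1619)^2 + 51600(j1619) + 255500 = -261860600 + j83540400
Denominator: (j1619)^2 + 710(j1619) + 10425 = -2610736 + j1149490
|N| = √(261860600² + 83540400²) ≈ 2.7486e+08, ∠N ≈ 162.31°
|D| = √(2610736² + 1149490²) ≈ 2.8526e+06, ∠D ≈ 156.24°
∠H = 162.31° − 156.24° = 6.07°

6.1°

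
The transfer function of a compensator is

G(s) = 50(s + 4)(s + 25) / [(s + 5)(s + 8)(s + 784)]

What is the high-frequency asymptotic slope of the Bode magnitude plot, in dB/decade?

Each pole contributes −20 dB/decade at high frequency; each zero contributes +20 dB/decade.
Net: 2 zero(s) − 3 pole(s) → -20 dB/decade.

-20 dB/decade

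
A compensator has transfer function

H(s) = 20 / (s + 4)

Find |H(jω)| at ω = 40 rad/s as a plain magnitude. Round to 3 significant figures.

0.498

Substitute s = j40:
Numerator: 20 = 20 + j0
Denominator: (j40) + 4 = 4 + j40
|N| = √(20² + 0²) ≈ 20, ∠N ≈ 0.00°
|D| = √(4² + 40²) ≈ 40.2, ∠D ≈ 84.29°
|H| = 20 / 40.2 ≈ 0.49751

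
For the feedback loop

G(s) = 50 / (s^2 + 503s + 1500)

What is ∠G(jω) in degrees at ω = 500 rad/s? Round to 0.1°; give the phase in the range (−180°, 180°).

-134.7°

Substitute s = j500:
Numerator: 50 = 50 + j0
Denominator: (j500)^2 + 503(j500) + 1500 = -248500 + j251500
|N| = √(50² + 0²) ≈ 50, ∠N ≈ 0.00°
|D| = √(248500² + 251500²) ≈ 3.5356e+05, ∠D ≈ 134.66°
∠G = 0.00° − 134.66° = -134.66°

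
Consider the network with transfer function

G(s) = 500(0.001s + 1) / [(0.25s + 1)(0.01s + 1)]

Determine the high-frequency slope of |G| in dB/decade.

Each pole contributes −20 dB/decade at high frequency; each zero contributes +20 dB/decade.
Net: 1 zero(s) − 2 pole(s) → -20 dB/decade.

-20 dB/decade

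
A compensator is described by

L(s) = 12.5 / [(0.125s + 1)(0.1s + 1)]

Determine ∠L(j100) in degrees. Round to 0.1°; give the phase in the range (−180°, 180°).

-169.7°

At ω = 100 rad/s:
pole (1 + j100·0.125) = 1 + j12.5 → |·| ≈ 12.54, ∠ ≈ 85.43°
pole (1 + j100·0.1) = 1 + j10 → |·| ≈ 10.05, ∠ ≈ 84.29°
∠L = (0°) − (85.43° + 84.29°) = -169.72°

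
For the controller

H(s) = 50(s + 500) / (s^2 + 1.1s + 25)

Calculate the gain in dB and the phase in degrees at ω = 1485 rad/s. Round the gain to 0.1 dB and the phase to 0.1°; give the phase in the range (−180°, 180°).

-29.0 dB, -108.6°

At s = jω = j1485:
zero (s+500): 500 + j1485 → |·| = √(500²+1485²) = √2455225 ≈ 1566.9, ∠ = arctan(1485/500) ≈ 71.39°
quadratic: (j1485)² + 1.1·j1485 + 25 = -2205200 + j1633.5 → |·| ≈ 2.2052e+06, ∠ ≈ 179.96°
|H| = 50 · 1566.9 / 2.2052e+06 ≈ 0.035527
Gain = 20 log₁₀(0.035527) ≈ -28.99 dB
∠H = 71.39° − 179.96° = -108.57°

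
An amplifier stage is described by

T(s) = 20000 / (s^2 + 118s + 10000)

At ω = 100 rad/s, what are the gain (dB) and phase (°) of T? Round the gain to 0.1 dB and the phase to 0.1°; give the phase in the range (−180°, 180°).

At s = jω = j100:
quadratic: (j100)² + 118·j100 + 10000 = 0 + j11800 → |·| ≈ 11800, ∠ ≈ 90.00°
|T| = 20000 / 11800 ≈ 1.6949
Gain = 20 log₁₀(1.6949) ≈ 4.58 dB
∠T = 0.00° − 90.00° = -90.00°

4.6 dB, -90.0°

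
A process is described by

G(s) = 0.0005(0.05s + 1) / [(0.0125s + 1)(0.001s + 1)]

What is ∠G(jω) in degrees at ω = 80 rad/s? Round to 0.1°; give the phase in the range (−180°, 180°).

At ω = 80 rad/s:
zero (1 + j80·0.05) = 1 + j4 → |·| ≈ 4.1231, ∠ ≈ 75.96°
pole (1 + j80·0.0125) = 1 + j1 → |·| ≈ 1.4142, ∠ ≈ 45.00°
pole (1 + j80·0.001) = 1 + j0.08 → |·| ≈ 1.0032, ∠ ≈ 4.57°
∠G = (75.96°) − (45.00° + 4.57°) = 26.39°

26.4°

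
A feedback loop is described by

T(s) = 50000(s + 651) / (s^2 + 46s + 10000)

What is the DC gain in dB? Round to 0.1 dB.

70.3 dB

T(0) = 50000·651 / 10000 = 3255
20 log₁₀(3255) ≈ 70.25 dB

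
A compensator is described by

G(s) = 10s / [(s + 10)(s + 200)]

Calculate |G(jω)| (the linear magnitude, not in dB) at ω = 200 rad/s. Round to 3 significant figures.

At s = jω = j200:
zero at origin: s = j200 → |·| = 200, ∠ = 90.00°
pole (s+10): 10 + j200 → |·| = √(10²+200²) = √40100 ≈ 200.25, ∠ = arctan(200/10) ≈ 87.14°
pole (s+200): 200 + j200 → |·| = √(200²+200²) = √80000 ≈ 282.84, ∠ = arctan(200/200) ≈ 45.00°
|G| = 10 · 200 / 56639 ≈ 0.035311

0.0353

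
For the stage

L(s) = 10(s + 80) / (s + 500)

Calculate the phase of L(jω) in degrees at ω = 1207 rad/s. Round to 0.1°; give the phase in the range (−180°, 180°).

18.7°

At s = jω = j1207:
zero (s+80): 80 + j1207 → |·| = √(80²+1207²) = √1463249 ≈ 1209.6, ∠ = arctan(1207/80) ≈ 86.21°
pole (s+500): 500 + j1207 → |·| = √(500²+1207²) = √1706849 ≈ 1306.5, ∠ = arctan(1207/500) ≈ 67.50°
∠L = 86.21° − 67.50° = 18.71°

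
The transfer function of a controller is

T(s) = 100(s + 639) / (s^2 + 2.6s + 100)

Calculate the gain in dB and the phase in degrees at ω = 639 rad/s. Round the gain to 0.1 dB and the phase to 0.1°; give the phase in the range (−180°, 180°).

-13.1 dB, -134.8°

At s = jω = j639:
zero (s+639): 639 + j639 → |·| = √(639²+639²) = √816642 ≈ 903.68, ∠ = arctan(639/639) ≈ 45.00°
quadratic: (j639)² + 2.6·j639 + 100 = -408221 + j1661.4 → |·| ≈ 4.0822e+05, ∠ ≈ 179.77°
|T| = 100 · 903.68 / 4.0822e+05 ≈ 0.22137
Gain = 20 log₁₀(0.22137) ≈ -13.10 dB
∠T = 45.00° − 179.77° = -134.77°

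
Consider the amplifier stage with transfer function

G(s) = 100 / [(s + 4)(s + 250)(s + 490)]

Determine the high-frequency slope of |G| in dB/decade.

Each pole contributes −20 dB/decade at high frequency; each zero contributes +20 dB/decade.
Net: 0 zero(s) − 3 pole(s) → -60 dB/decade.

-60 dB/decade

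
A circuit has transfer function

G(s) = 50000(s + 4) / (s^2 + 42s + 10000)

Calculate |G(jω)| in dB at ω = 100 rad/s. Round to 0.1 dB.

61.5 dB

At s = jω = j100:
zero (s+4): 4 + j100 → |·| = √(4²+100²) = √10016 ≈ 100.08, ∠ = arctan(100/4) ≈ 87.71°
quadratic: (j100)² + 42·j100 + 10000 = 0 + j4200 → |·| ≈ 4200, ∠ ≈ 90.00°
|G| = 50000 · 100.08 / 4200 ≈ 1191.4
Gain = 20 log₁₀(1191.4) ≈ 61.52 dB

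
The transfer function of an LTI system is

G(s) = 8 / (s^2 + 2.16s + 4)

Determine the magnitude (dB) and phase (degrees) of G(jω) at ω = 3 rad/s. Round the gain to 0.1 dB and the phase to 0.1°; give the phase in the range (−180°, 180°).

At s = jω = j3:
quadratic: (j3)² + 2.16·j3 + 4 = -5 + j6.48 → |·| ≈ 8.1848, ∠ ≈ 127.65°
|G| = 8 / 8.1848 ≈ 0.97742
Gain = 20 log₁₀(0.97742) ≈ -0.20 dB
∠G = 0.00° − 127.65° = -127.65°

-0.2 dB, -127.7°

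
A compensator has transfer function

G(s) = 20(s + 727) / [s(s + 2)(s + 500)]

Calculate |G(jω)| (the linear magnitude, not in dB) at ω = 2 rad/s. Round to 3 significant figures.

5.14

At s = jω = j2:
zero (s+727): 727 + j2 → |·| = √(727²+2²) = √528533 ≈ 727, ∠ = arctan(2/727) ≈ 0.16°
pole (s+2): 2 + j2 → |·| = √(2²+2²) = √8 ≈ 2.8284, ∠ = arctan(2/2) ≈ 45.00°
pole (s+500): 500 + j2 → |·| = √(500²+2²) = √250004 ≈ 500, ∠ = arctan(2/500) ≈ 0.23°
pole at origin: |s| = 2, ∠ = 90.00° (in denominator)
|G| = 20 · 727 / 2828.4 ≈ 5.1407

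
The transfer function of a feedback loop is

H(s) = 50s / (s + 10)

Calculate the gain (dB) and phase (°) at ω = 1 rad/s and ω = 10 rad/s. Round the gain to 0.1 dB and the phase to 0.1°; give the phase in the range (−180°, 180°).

At s = jω = j1:
zero at origin: s = j1 → |·| = 1, ∠ = 90.00°
pole (s+10): 10 + j1 → |·| = √(10²+1²) = √101 ≈ 10.05, ∠ = arctan(1/10) ≈ 5.71°
|H| = 50 · 1 / 10.05 ≈ 4.9751
Gain = 20 log₁₀(4.9751) ≈ 13.94 dB
∠H = 90.00° − 5.71° = 84.29°

At s = jω = j10:
zero at origin: s = j10 → |·| = 10, ∠ = 90.00°
pole (s+10): 10 + j10 → |·| = √(10²+10²) = √200 ≈ 14.142, ∠ = arctan(10/10) ≈ 45.00°
|H| = 50 · 10 / 14.142 ≈ 35.356
Gain = 20 log₁₀(35.356) ≈ 30.97 dB
∠H = 90.00° − 45.00° = 45.00°

ω = 1: 13.9 dB, 84.3°; ω = 10: 31.0 dB, 45.0°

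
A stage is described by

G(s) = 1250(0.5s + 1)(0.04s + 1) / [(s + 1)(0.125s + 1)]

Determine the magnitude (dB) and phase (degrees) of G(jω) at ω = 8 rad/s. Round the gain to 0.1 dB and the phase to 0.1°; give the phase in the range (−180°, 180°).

53.5 dB, -34.2°

At ω = 8 rad/s:
zero (1 + j8·0.5) = 1 + j4 → |·| ≈ 4.1231, ∠ ≈ 75.96°
zero (1 + j8·0.04) = 1 + j0.32 → |·| ≈ 1.05, ∠ ≈ 17.74°
pole (1 + j8·1) = 1 + j8 → |·| ≈ 8.0623, ∠ ≈ 82.87°
pole (1 + j8·0.125) = 1 + j1 → |·| ≈ 1.4142, ∠ ≈ 45.00°
|G| = 1250 · 4.1231 · 1.05 / (8.0623 · 1.4142) ≈ 474.63
Gain = 20 log₁₀(474.63) ≈ 53.53 dB
∠G = (75.96° + 17.74°) − (82.87° + 45.00°) = -34.17°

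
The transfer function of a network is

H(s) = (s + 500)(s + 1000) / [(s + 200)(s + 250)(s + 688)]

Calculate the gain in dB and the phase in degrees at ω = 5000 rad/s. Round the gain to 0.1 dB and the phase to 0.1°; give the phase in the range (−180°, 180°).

At s = jω = j5000:
zero (s+500): 500 + j5000 → |·| = √(500²+5000²) = √25250000 ≈ 5024.9, ∠ = arctan(5000/500) ≈ 84.29°
zero (s+1000): 1000 + j5000 → |·| = √(1000²+5000²) = √26000000 ≈ 5099, ∠ = arctan(5000/1000) ≈ 78.69°
pole (s+200): 200 + j5000 → |·| = √(200²+5000²) = √25040000 ≈ 5004, ∠ = arctan(5000/200) ≈ 87.71°
pole (s+250): 250 + j5000 → |·| = √(250²+5000²) = √25062500 ≈ 5006.2, ∠ = arctan(5000/250) ≈ 87.14°
pole (s+688): 688 + j5000 → |·| = √(688²+5000²) = √25473344 ≈ 5047.1, ∠ = arctan(5000/688) ≈ 82.17°
|H| = 1 · 2.5622e+07 / 1.2644e+11 ≈ 0.00020264
Gain = 20 log₁₀(0.00020264) ≈ -73.87 dB
∠H = 162.98° − 257.02° = -94.04°

-73.9 dB, -94.0°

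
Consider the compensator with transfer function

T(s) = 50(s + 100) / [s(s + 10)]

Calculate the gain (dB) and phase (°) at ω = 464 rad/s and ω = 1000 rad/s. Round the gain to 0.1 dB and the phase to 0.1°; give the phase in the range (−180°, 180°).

At s = jω = j464:
zero (s+100): 100 + j464 → |·| = √(100²+464²) = √225296 ≈ 474.65, ∠ = arctan(464/100) ≈ 77.84°
pole (s+10): 10 + j464 → |·| = √(10²+464²) = √215396 ≈ 464.11, ∠ = arctan(464/10) ≈ 88.77°
pole at origin: |s| = 464, ∠ = 90.00° (in denominator)
|T| = 50 · 474.65 / 2.1535e+05 ≈ 0.1102
Gain = 20 log₁₀(0.1102) ≈ -19.16 dB
∠T = 77.84° − 178.77° = -100.93°

At s = jω = j1000:
zero (s+100): 100 + j1000 → |·| = √(100²+1000²) = √1010000 ≈ 1005, ∠ = arctan(1000/100) ≈ 84.29°
pole (s+10): 10 + j1000 → |·| = √(10²+1000²) = √1000100 ≈ 1000, ∠ = arctan(1000/10) ≈ 89.43°
pole at origin: |s| = 1000, ∠ = 90.00° (in denominator)
|T| = 50 · 1005 / 1e+06 ≈ 0.05025
Gain = 20 log₁₀(0.05025) ≈ -25.98 dB
∠T = 84.29° − 179.43° = -95.14°

ω = 464: -19.2 dB, -100.9°; ω = 1000: -26.0 dB, -95.1°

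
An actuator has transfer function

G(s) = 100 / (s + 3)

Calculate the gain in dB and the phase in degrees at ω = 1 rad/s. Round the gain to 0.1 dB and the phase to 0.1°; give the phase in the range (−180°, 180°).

30.0 dB, -18.4°

At s = jω = j1:
pole (s+3): 3 + j1 → |·| = √(3²+1²) = √10 ≈ 3.1623, ∠ = arctan(1/3) ≈ 18.43°
|G| = 100 / 3.1623 ≈ 31.623
Gain = 20 log₁₀(31.623) ≈ 30.00 dB
∠G = 0.00° − 18.43° = -18.43°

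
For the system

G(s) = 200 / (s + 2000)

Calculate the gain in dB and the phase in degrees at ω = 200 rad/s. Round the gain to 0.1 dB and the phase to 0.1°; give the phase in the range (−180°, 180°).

-20.0 dB, -5.7°

At s = jω = j200:
pole (s+2000): 2000 + j200 → |·| = √(2000²+200²) = √4040000 ≈ 2010, ∠ = arctan(200/2000) ≈ 5.71°
|G| = 200 / 2010 ≈ 0.099502
Gain = 20 log₁₀(0.099502) ≈ -20.04 dB
∠G = 0.00° − 5.71° = -5.71°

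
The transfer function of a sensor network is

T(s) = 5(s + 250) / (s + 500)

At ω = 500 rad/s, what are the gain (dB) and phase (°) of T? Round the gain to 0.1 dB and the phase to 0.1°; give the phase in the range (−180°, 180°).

At s = jω = j500:
zero (s+250): 250 + j500 → |·| = √(250²+500²) = √312500 ≈ 559.02, ∠ = arctan(500/250) ≈ 63.43°
pole (s+500): 500 + j500 → |·| = √(500²+500²) = √500000 ≈ 707.11, ∠ = arctan(500/500) ≈ 45.00°
|T| = 5 · 559.02 / 707.11 ≈ 3.9529
Gain = 20 log₁₀(3.9529) ≈ 11.94 dB
∠T = 63.43° − 45.00° = 18.43°

11.9 dB, 18.4°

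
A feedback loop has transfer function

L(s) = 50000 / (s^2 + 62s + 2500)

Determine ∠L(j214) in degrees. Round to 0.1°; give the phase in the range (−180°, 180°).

-163.0°

At s = jω = j214:
quadratic: (j214)² + 62·j214 + 2500 = -43296 + j13268 → |·| ≈ 45283, ∠ ≈ 162.96°
∠L = 0.00° − 162.96° = -162.96°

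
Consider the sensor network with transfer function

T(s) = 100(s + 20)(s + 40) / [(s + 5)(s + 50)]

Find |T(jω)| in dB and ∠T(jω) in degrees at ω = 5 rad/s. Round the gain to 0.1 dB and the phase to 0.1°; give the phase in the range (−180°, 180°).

47.4 dB, -29.5°

At s = jω = j5:
zero (s+20): 20 + j5 → |·| = √(20²+5²) = √425 ≈ 20.616, ∠ = arctan(5/20) ≈ 14.04°
zero (s+40): 40 + j5 → |·| = √(40²+5²) = √1625 ≈ 40.311, ∠ = arctan(5/40) ≈ 7.13°
pole (s+5): 5 + j5 → |·| = √(5²+5²) = √50 ≈ 7.0711, ∠ = arctan(5/5) ≈ 45.00°
pole (s+50): 50 + j5 → |·| = √(50²+5²) = √2525 ≈ 50.249, ∠ = arctan(5/50) ≈ 5.71°
|T| = 100 · 831.05 / 355.32 ≈ 233.89
Gain = 20 log₁₀(233.89) ≈ 47.38 dB
∠T = 21.17° − 50.71° = -29.54°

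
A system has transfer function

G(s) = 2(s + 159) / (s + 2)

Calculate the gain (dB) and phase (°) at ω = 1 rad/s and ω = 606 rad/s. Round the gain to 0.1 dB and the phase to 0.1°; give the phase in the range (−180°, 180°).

ω = 1: 43.1 dB, -26.2°; ω = 606: 6.3 dB, -14.5°

At s = jω = j1:
zero (s+159): 159 + j1 → |·| = √(159²+1²) = √25282 ≈ 159, ∠ = arctan(1/159) ≈ 0.36°
pole (s+2): 2 + j1 → |·| = √(2²+1²) = √5 ≈ 2.2361, ∠ = arctan(1/2) ≈ 26.57°
|G| = 2 · 159 / 2.2361 ≈ 142.21
Gain = 20 log₁₀(142.21) ≈ 43.06 dB
∠G = 0.36° − 26.57° = -26.21°

At s = jω = j606:
zero (s+159): 159 + j606 → |·| = √(159²+606²) = √392517 ≈ 626.51, ∠ = arctan(606/159) ≈ 75.30°
pole (s+2): 2 + j606 → |·| = √(2²+606²) = √367240 ≈ 606, ∠ = arctan(606/2) ≈ 89.81°
|G| = 2 · 626.51 / 606 ≈ 2.0677
Gain = 20 log₁₀(2.0677) ≈ 6.31 dB
∠G = 75.30° − 89.81° = -14.51°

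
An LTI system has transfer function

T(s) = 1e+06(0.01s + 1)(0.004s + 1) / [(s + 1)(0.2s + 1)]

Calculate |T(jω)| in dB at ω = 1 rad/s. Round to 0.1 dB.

116.8 dB

At ω = 1 rad/s:
zero (1 + j1·0.01) = 1 + j0.01 → |·| ≈ 1, ∠ ≈ 0.57°
zero (1 + j1·0.004) = 1 + j0.004 → |·| ≈ 1, ∠ ≈ 0.23°
pole (1 + j1·1) = 1 + j1 → |·| ≈ 1.4142, ∠ ≈ 45.00°
pole (1 + j1·0.2) = 1 + j0.2 → |·| ≈ 1.0198, ∠ ≈ 11.31°
|T| = 1e+06 · 1 · 1 / (1.4142 · 1.0198) ≈ 6.9338e+05
Gain = 20 log₁₀(6.9338e+05) ≈ 116.82 dB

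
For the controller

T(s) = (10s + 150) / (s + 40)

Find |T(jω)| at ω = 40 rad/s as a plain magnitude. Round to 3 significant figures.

7.55

Substitute s = j40:
Numerator: 10(j40) + 150 = 150 + j400
Denominator: (j40) + 40 = 40 + j40
|N| = √(150² + 400²) ≈ 427.2, ∠N ≈ 69.44°
|D| = √(40² + 40²) ≈ 56.569, ∠D ≈ 45.00°
|T| = 427.2 / 56.569 ≈ 7.5518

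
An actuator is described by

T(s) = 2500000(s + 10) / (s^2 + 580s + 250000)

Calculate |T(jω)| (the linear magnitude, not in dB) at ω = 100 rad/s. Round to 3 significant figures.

At s = jω = j100:
zero (s+10): 10 + j100 → |·| = √(10²+100²) = √10100 ≈ 100.5, ∠ = arctan(100/10) ≈ 84.29°
quadratic: (j100)² + 580·j100 + 250000 = 240000 + j58000 → |·| ≈ 2.4691e+05, ∠ ≈ 13.59°
|T| = 2500000 · 100.5 / 2.4691e+05 ≈ 1017.6

1.02e+03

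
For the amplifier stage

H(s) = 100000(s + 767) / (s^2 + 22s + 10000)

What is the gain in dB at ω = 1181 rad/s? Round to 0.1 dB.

40.1 dB

At s = jω = j1181:
zero (s+767): 767 + j1181 → |·| = √(767²+1181²) = √1983050 ≈ 1408.2, ∠ = arctan(1181/767) ≈ 57.00°
quadratic: (j1181)² + 22·j1181 + 10000 = -1384761 + j25982 → |·| ≈ 1.385e+06, ∠ ≈ 178.93°
|H| = 100000 · 1408.2 / 1.385e+06 ≈ 101.68
Gain = 20 log₁₀(101.68) ≈ 40.14 dB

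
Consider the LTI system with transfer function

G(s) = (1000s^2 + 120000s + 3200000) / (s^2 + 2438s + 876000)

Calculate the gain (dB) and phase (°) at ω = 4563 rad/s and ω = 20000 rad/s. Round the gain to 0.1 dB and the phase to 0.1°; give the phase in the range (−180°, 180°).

ω = 4563: 59.2 dB, 27.6°; ω = 20000: 60.0 dB, 6.6°

Substitute s = j4563:
Numerator: 1000(j4563)^2 + 120000(j4563) + 3200000 = -20817769000 + j547560000
Denominator: (j4563)^2 + 2438(j4563) + 876000 = -19944969 + j11124594
|N| = √(20817769000² + 547560000²) ≈ 2.0825e+10, ∠N ≈ 178.49°
|D| = √(19944969² + 11124594²) ≈ 2.2838e+07, ∠D ≈ 150.85°
|G| = 2.0825e+10 / 2.2838e+07 ≈ 911.86
Gain = 20 log₁₀(911.86) ≈ 59.20 dB
∠G = 178.49° − 150.85° = 27.64°

Substitute s = j20000:
Numerator: 1000(j20000)^2 + 120000(j20000) + 3200000 = -399996800000 + j2400000000
Denominator: (j20000)^2 + 2438(j20000) + 876000 = -399124000 + j48760000
|N| = √(399996800000² + 2400000000²) ≈ 4e+11, ∠N ≈ 179.66°
|D| = √(399124000² + 48760000²) ≈ 4.0209e+08, ∠D ≈ 173.03°
|G| = 4e+11 / 4.0209e+08 ≈ 994.8
Gain = 20 log₁₀(994.8) ≈ 59.95 dB
∠G = 179.66° − 173.03° = 6.63°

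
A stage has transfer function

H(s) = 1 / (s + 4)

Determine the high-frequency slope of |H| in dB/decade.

-20 dB/decade

Each pole contributes −20 dB/decade at high frequency; each zero contributes +20 dB/decade.
Net: 0 zero(s) − 1 pole(s) → -20 dB/decade.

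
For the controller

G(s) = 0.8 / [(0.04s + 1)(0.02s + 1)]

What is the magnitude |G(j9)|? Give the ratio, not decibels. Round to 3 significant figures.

At ω = 9 rad/s:
pole (1 + j9·0.04) = 1 + j0.36 → |·| ≈ 1.0628, ∠ ≈ 19.80°
pole (1 + j9·0.02) = 1 + j0.18 → |·| ≈ 1.0161, ∠ ≈ 10.20°
|G| = 0.8 · 1 / (1.0628 · 1.0161) ≈ 0.7408

0.741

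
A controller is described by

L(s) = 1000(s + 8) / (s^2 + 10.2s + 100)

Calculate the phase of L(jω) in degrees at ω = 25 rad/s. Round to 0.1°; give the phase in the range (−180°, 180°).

-81.8°

At s = jω = j25:
zero (s+8): 8 + j25 → |·| = √(8²+25²) = √689 ≈ 26.249, ∠ = arctan(25/8) ≈ 72.26°
quadratic: (j25)² + 10.2·j25 + 100 = -525 + j255 → |·| ≈ 583.65, ∠ ≈ 154.09°
∠L = 72.26° − 154.09° = -81.83°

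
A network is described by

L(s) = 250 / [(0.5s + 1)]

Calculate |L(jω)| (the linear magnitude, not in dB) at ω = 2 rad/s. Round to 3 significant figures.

At ω = 2 rad/s:
pole (1 + j2·0.5) = 1 + j1 → |·| ≈ 1.4142, ∠ ≈ 45.00°
|L| = 250 · 1 / (1.4142) ≈ 176.78

177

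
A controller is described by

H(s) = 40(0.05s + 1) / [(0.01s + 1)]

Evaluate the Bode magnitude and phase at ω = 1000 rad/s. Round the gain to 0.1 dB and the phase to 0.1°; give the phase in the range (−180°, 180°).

46.0 dB, 4.6°

At ω = 1000 rad/s:
zero (1 + j1000·0.05) = 1 + j50 → |·| ≈ 50.01, ∠ ≈ 88.85°
pole (1 + j1000·0.01) = 1 + j10 → |·| ≈ 10.05, ∠ ≈ 84.29°
|H| = 40 · 50.01 / (10.05) ≈ 199.04
Gain = 20 log₁₀(199.04) ≈ 45.98 dB
∠H = (88.85°) − (84.29°) = 4.56°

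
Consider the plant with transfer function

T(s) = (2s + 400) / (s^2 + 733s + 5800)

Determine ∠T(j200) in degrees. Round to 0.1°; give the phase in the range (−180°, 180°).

Substitute s = j200:
Numerator: 2(j200) + 400 = 400 + j400
Denominator: (j200)^2 + 733(j200) + 5800 = -34200 + j146600
|N| = √(400² + 400²) ≈ 565.69, ∠N ≈ 45.00°
|D| = √(34200² + 146600²) ≈ 1.5054e+05, ∠D ≈ 103.13°
∠T = 45.00° − 103.13° = -58.13°

-58.1°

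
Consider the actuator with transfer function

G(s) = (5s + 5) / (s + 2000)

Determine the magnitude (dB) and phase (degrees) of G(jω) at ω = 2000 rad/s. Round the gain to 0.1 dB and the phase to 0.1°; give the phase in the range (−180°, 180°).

11.0 dB, 45.0°

Substitute s = j2000:
Numerator: 5(j2000) + 5 = 5 + j10000
Denominator: (j2000) + 2000 = 2000 + j2000
|N| = √(5² + 10000²) ≈ 10000, ∠N ≈ 89.97°
|D| = √(2000² + 2000²) ≈ 2828.4, ∠D ≈ 45.00°
|G| = 10000 / 2828.4 ≈ 3.5356
Gain = 20 log₁₀(3.5356) ≈ 10.97 dB
∠G = 89.97° − 45.00° = 44.97°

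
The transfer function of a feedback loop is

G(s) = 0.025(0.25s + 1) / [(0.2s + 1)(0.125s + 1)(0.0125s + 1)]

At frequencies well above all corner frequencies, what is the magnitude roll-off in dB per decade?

Each pole contributes −20 dB/decade at high frequency; each zero contributes +20 dB/decade.
Net: 1 zero(s) − 3 pole(s) → -40 dB/decade.

-40 dB/decade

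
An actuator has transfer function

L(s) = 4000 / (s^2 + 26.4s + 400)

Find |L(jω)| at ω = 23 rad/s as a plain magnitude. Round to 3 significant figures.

At s = jω = j23:
quadratic: (j23)² + 26.4·j23 + 400 = -129 + j607.2 → |·| ≈ 620.75, ∠ ≈ 101.99°
|L| = 4000 / 620.75 ≈ 6.4438

6.44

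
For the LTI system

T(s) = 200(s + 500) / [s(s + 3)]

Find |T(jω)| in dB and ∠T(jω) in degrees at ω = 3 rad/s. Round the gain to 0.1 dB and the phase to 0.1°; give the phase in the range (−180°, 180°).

77.9 dB, -134.7°

At s = jω = j3:
zero (s+500): 500 + j3 → |·| = √(500²+3²) = √250009 ≈ 500.01, ∠ = arctan(3/500) ≈ 0.34°
pole (s+3): 3 + j3 → |·| = √(3²+3²) = √18 ≈ 4.2426, ∠ = arctan(3/3) ≈ 45.00°
pole at origin: |s| = 3, ∠ = 90.00° (in denominator)
|T| = 200 · 500.01 / 12.728 ≈ 7856.9
Gain = 20 log₁₀(7856.9) ≈ 77.91 dB
∠T = 0.34° − 135.00° = -134.66°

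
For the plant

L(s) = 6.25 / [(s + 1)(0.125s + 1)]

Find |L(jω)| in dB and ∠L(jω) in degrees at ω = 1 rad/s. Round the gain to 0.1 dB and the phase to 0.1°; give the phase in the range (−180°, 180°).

12.8 dB, -52.1°

At ω = 1 rad/s:
pole (1 + j1·1) = 1 + j1 → |·| ≈ 1.4142, ∠ ≈ 45.00°
pole (1 + j1·0.125) = 1 + j0.125 → |·| ≈ 1.0078, ∠ ≈ 7.13°
|L| = 6.25 · 1 / (1.4142 · 1.0078) ≈ 4.3853
Gain = 20 log₁₀(4.3853) ≈ 12.84 dB
∠L = (0°) − (45.00° + 7.13°) = -52.13°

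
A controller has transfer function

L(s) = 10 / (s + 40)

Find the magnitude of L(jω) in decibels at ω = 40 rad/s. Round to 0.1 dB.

Substitute s = j40:
Numerator: 10 = 10 + j0
Denominator: (j40) + 40 = 40 + j40
|N| = √(10² + 0²) ≈ 10, ∠N ≈ 0.00°
|D| = √(40² + 40²) ≈ 56.569, ∠D ≈ 45.00°
|L| = 10 / 56.569 ≈ 0.17678
Gain = 20 log₁₀(0.17678) ≈ -15.05 dB

-15.1 dB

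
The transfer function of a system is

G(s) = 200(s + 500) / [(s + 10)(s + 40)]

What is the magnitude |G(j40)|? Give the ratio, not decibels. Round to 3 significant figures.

43.0

At s = jω = j40:
zero (s+500): 500 + j40 → |·| = √(500²+40²) = √251600 ≈ 501.6, ∠ = arctan(40/500) ≈ 4.57°
pole (s+10): 10 + j40 → |·| = √(10²+40²) = √1700 ≈ 41.231, ∠ = arctan(40/10) ≈ 75.96°
pole (s+40): 40 + j40 → |·| = √(40²+40²) = √3200 ≈ 56.569, ∠ = arctan(40/40) ≈ 45.00°
|G| = 200 · 501.6 / 2332.4 ≈ 43.011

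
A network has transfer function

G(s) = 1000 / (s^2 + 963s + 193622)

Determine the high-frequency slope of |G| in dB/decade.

-40 dB/decade

Each pole contributes −20 dB/decade at high frequency; each zero contributes +20 dB/decade.
Net: 0 zero(s) − 2 pole(s) → -40 dB/decade.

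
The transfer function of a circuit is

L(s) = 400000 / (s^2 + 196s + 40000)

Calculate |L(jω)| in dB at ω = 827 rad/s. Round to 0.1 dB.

-4.4 dB

At s = jω = j827:
quadratic: (j827)² + 196·j827 + 40000 = -643929 + j162092 → |·| ≈ 6.6402e+05, ∠ ≈ 165.87°
|L| = 400000 / 6.6402e+05 ≈ 0.60239
Gain = 20 log₁₀(0.60239) ≈ -4.40 dB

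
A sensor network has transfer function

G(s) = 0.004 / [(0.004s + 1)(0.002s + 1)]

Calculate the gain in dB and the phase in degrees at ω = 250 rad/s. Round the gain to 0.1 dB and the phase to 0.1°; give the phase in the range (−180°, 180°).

-51.9 dB, -71.6°

At ω = 250 rad/s:
pole (1 + j250·0.004) = 1 + j1 → |·| ≈ 1.4142, ∠ ≈ 45.00°
pole (1 + j250·0.002) = 1 + j0.5 → |·| ≈ 1.118, ∠ ≈ 26.57°
|G| = 0.004 · 1 / (1.4142 · 1.118) ≈ 0.0025299
Gain = 20 log₁₀(0.0025299) ≈ -51.94 dB
∠G = (0°) − (45.00° + 26.57°) = -71.57°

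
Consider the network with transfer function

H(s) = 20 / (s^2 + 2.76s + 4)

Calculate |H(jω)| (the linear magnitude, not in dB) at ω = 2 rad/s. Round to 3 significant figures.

At s = jω = j2:
quadratic: (j2)² + 2.76·j2 + 4 = 0 + j5.52 → |·| ≈ 5.52, ∠ ≈ 90.00°
|H| = 20 / 5.52 ≈ 3.6232

3.62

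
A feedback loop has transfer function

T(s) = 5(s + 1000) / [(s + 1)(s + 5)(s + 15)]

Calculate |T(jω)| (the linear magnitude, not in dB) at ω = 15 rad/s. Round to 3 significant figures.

0.992

At s = jω = j15:
zero (s+1000): 1000 + j15 → |·| = √(1000²+15²) = √1000225 ≈ 1000.1, ∠ = arctan(15/1000) ≈ 0.86°
pole (s+1): 1 + j15 → |·| = √(1²+15²) = √226 ≈ 15.033, ∠ = arctan(15/1) ≈ 86.19°
pole (s+5): 5 + j15 → |·| = √(5²+15²) = √250 ≈ 15.811, ∠ = arctan(15/5) ≈ 71.57°
pole (s+15): 15 + j15 → |·| = √(15²+15²) = √450 ≈ 21.213, ∠ = arctan(15/15) ≈ 45.00°
|T| = 5 · 1000.1 / 5042 ≈ 0.99177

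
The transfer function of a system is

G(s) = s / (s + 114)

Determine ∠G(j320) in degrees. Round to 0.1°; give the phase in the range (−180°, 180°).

At s = jω = j320:
zero at origin: s = j320 → |·| = 320, ∠ = 90.00°
pole (s+114): 114 + j320 → |·| = √(114²+320²) = √115396 ≈ 339.7, ∠ = arctan(320/114) ≈ 70.39°
∠G = 90.00° − 70.39° = 19.61°

19.6°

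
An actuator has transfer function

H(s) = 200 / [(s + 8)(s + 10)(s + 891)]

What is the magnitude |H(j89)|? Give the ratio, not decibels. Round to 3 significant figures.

At s = jω = j89:
pole (s+8): 8 + j89 → |·| = √(8²+89²) = √7985 ≈ 89.359, ∠ = arctan(89/8) ≈ 84.86°
pole (s+10): 10 + j89 → |·| = √(10²+89²) = √8021 ≈ 89.56, ∠ = arctan(89/10) ≈ 83.59°
pole (s+891): 891 + j89 → |·| = √(891²+89²) = √801802 ≈ 895.43, ∠ = arctan(89/891) ≈ 5.70°
|H| = 200 / 7.1661e+06 ≈ 2.7909e-05

2.79e-05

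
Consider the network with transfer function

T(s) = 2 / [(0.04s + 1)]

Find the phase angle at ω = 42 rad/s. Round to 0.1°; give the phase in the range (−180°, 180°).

At ω = 42 rad/s:
pole (1 + j42·0.04) = 1 + j1.68 → |·| ≈ 1.9551, ∠ ≈ 59.24°
∠T = (0°) − (59.24°) = -59.24°

-59.2°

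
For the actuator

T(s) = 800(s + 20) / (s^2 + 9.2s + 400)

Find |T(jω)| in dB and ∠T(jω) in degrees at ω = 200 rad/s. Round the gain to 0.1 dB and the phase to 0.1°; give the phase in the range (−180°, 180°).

12.2 dB, -93.1°

At s = jω = j200:
zero (s+20): 20 + j200 → |·| = √(20²+200²) = √40400 ≈ 201, ∠ = arctan(200/20) ≈ 84.29°
quadratic: (j200)² + 9.2·j200 + 400 = -39600 + j1840 → |·| ≈ 39643, ∠ ≈ 177.34°
|T| = 800 · 201 / 39643 ≈ 4.0562
Gain = 20 log₁₀(4.0562) ≈ 12.16 dB
∠T = 84.29° − 177.34° = -93.05°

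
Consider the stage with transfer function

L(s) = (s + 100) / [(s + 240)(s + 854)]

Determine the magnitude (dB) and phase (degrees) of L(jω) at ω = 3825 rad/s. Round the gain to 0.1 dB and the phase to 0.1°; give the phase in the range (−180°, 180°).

At s = jω = j3825:
zero (s+100): 100 + j3825 → |·| = √(100²+3825²) = √14640625 ≈ 3826.3, ∠ = arctan(3825/100) ≈ 88.50°
pole (s+240): 240 + j3825 → |·| = √(240²+3825²) = √14688225 ≈ 3832.5, ∠ = arctan(3825/240) ≈ 86.41°
pole (s+854): 854 + j3825 → |·| = √(854²+3825²) = √15359941 ≈ 3919.2, ∠ = arctan(3825/854) ≈ 77.41°
|L| = 1 · 3826.3 / 1.502e+07 ≈ 0.00025475
Gain = 20 log₁₀(0.00025475) ≈ -71.88 dB
∠L = 88.50° − 163.82° = -75.32°

-71.9 dB, -75.3°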